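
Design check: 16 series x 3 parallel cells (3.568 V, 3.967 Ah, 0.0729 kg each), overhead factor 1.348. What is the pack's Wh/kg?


Step 1: V_pack = 16 * 3.568 = 57.088 V
Step 2: C_pack = 3 * 3.967 = 11.901 Ah
Step 3: E_pack = V_pack * C_pack = 57.088 * 11.901 = 679.4 Wh
Step 4: m_pack = 16 * 3 * 0.0729 * 1.348 = 4.7169 kg
Step 5: ED = E_pack / m_pack = 679.4 / 4.7169 = 144.0 Wh/kg

144.0 Wh/kg


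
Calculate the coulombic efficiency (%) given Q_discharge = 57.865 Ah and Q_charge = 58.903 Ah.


Coulombic efficiency = 57.865/58.903 * 100% = 98.24%

98.24%


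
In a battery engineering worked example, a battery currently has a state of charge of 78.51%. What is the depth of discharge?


Complement of SOC: DOD = 100% - 78.51% = 21.49%

21.49%


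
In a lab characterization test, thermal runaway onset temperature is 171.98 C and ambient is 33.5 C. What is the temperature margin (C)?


margin = T_onset - T_ambient = 171.98 - 33.5 = 138.48 C

138.48 C


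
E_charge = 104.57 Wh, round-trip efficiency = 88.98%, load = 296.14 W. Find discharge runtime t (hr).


Step 1: E_discharge = eta/100 * E_charge = 88.98/100 * 104.57 = 93.046 Wh
Step 2: t = E_discharge / P = 93.046 / 296.14 = 0.3142 hr

0.3142 hr


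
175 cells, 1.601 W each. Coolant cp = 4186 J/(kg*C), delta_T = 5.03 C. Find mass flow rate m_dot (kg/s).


Q_total = 175 * 1.601 = 280.18 W
m_dot = Q_total / (cp * dT) = 280.18 / (4186 * 5.03) = 0.01331 kg/s

0.01331 kg/s


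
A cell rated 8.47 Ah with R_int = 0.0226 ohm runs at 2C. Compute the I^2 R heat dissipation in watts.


Step 1: I = C_rate * capacity = 2 * 8.47 = 16.94 A
Step 2: Q = I^2 * R = 16.94^2 * 0.0226 = 286.96 * 0.0226 = 6.485 W

6.485 W


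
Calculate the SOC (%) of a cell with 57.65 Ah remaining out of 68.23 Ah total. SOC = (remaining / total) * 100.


SOC% = 57.65 / 68.23 * 100 = 84.49%

84.49%


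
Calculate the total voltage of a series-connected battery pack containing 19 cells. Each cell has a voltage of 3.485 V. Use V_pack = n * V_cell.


Series voltages add: 19 * 3.485 V = 66.215 V

66.215 V


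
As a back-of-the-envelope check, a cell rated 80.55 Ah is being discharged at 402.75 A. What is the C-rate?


Rearranging: C_rate = 402.75 / 80.55 = 5C

5C


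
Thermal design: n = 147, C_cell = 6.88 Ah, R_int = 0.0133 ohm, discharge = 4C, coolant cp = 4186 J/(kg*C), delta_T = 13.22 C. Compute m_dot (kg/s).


Step 1: I = 4 * 6.88 = 27.52 A
Step 2: Q_cell = I^2 * R = 27.52^2 * 0.0133 = 10.073 W
Step 3: Q_total = 147 * 10.073 = 1480.7 W
Step 4: m_dot = Q_total / (cp * dT) = 1480.7 / (4186 * 13.22) = 0.02676 kg/s

0.02676 kg/s


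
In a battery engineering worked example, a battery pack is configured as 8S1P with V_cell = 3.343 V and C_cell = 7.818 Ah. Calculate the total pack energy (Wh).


V_pack = 8 * 3.343 = 26.744 V
C_pack = 1 * 7.818 = 7.818 Ah
E = V_pack * C_pack = 26.744 * 7.818 = 209.1 Wh

209.1 Wh


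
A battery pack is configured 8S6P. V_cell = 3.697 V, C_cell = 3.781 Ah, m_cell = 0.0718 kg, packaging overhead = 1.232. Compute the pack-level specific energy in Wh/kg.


Step 1: V_pack = 8 * 3.697 = 29.576 V
Step 2: C_pack = 6 * 3.781 = 22.686 Ah
Step 3: E_pack = V_pack * C_pack = 29.576 * 22.686 = 670.96 Wh
Step 4: m_pack = 8 * 6 * 0.0718 * 1.232 = 4.246 kg
Step 5: ED = E_pack / m_pack = 670.96 / 4.246 = 158.0 Wh/kg

158.0 Wh/kg


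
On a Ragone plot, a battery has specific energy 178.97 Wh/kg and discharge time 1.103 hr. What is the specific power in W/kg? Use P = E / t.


P_specific = E / t = 178.97 / 1.103 = 162.3 W/kg

162.3 W/kg


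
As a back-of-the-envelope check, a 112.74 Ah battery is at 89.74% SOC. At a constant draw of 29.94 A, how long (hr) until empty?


Step 1: remaining = SOC/100 * C_total = 89.74/100 * 112.74 = 101.17 Ah
Step 2: t = remaining / I = 101.17 / 29.94 = 3.379 hr

3.379 hr


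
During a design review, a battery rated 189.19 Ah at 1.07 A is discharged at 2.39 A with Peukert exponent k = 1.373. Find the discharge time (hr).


Step 1: t_rated = C / I_rated = 189.19 / 1.07 = 176.81 hr
Step 2: ratio = 1.07 / 2.39 = 0.4477
Step 3: ratio^k = 0.4477^1.373 = 0.33175
Step 4: t = t_rated * ratio^k = 176.81 * 0.33175 = 58.66 hr

58.66 hr


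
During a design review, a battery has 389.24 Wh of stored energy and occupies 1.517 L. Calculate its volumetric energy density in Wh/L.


ED = E / V = 389.24 / 1.517 = 256.6 Wh/L

256.6 Wh/L


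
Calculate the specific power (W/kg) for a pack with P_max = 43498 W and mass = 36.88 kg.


SP = P / m = 43498 / 36.88 = 1179 W/kg

1179 W/kg


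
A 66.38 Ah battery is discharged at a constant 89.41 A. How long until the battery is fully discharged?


Runtime = 66.38 Ah / 89.41 A = 0.7424 hr

0.7424 hr


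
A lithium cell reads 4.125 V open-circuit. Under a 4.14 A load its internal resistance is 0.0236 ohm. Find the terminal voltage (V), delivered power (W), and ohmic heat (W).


Step 1: V_terminal = OCV - I*R = 4.125 - 4.14 * 0.0236 = 4.0273 V
Step 2: P_out = V_terminal * I = 4.0273 * 4.14 = 16.67 W
Step 3: Q = I^2 * R = 4.14^2 * 0.0236 = 0.4045 W

V=4.0273 V, P=16.67 W, Q=0.4045 W


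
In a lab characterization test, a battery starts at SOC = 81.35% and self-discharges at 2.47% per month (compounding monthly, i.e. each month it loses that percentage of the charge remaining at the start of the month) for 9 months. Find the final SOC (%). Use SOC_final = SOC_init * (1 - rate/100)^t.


Monthly retention factor = 1 - 2.47/100 = 0.9753
Over 9 months: factor^9 = 0.79844
SOC_final = 81.35 * 0.79844 = 64.95%

64.95%


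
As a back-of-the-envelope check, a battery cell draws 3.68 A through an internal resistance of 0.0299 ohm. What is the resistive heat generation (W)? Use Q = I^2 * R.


I^2 = 13.542
Q = 13.542 * 0.0299 = 0.4049 W

0.4049 W


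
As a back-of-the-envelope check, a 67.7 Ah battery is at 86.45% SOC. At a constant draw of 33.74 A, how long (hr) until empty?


Step 1: remaining = SOC/100 * C_total = 86.45/100 * 67.7 = 58.527 Ah
Step 2: t = remaining / I = 58.527 / 33.74 = 1.735 hr

1.735 hr


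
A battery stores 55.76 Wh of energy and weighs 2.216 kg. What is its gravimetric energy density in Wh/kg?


ED = E / m = 55.76 / 2.216 = 25.16 Wh/kg

25.16 Wh/kg


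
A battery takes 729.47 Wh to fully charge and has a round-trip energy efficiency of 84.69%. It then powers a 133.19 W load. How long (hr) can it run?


Step 1: E_discharge = eta/100 * E_charge = 84.69/100 * 729.47 = 617.79 Wh
Step 2: t = E_discharge / P = 617.79 / 133.19 = 4.638 hr

4.638 hr


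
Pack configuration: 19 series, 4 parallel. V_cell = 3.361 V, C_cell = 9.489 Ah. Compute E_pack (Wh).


V_pack = 19 * 3.361 = 63.859 V
C_pack = 4 * 9.489 = 37.956 Ah
E = V_pack * C_pack = 63.859 * 37.956 = 2424 Wh

2424 Wh


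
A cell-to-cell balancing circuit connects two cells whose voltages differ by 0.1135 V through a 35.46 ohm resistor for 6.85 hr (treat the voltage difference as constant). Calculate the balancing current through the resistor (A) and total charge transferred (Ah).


First, Ohm's law: I_bal = 0.1135 V / 35.46 ohm = 0.0032008 A
Then Q = I * t = 0.0032008 A * 6.85 hr = 0.02193 Ah

I=0.0032008 A, Q=0.02193 Ah


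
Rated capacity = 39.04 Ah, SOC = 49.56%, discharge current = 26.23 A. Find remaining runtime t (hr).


Step 1: remaining = SOC/100 * C_total = 49.56/100 * 39.04 = 19.348 Ah
Step 2: t = remaining / I = 19.348 / 26.23 = 0.7376 hr

0.7376 hr


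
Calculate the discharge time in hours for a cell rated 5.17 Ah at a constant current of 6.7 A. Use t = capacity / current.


t = capacity / current = 5.17 / 6.7 = 0.7716 hr

0.7716 hr


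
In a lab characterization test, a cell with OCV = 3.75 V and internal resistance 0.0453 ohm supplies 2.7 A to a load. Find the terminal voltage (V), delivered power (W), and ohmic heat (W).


Step 1: V_terminal = OCV - I*R = 3.75 - 2.7 * 0.0453 = 3.6277 V
Step 2: P_out = V_terminal * I = 3.6277 * 2.7 = 9.795 W
Step 3: Q = I^2 * R = 2.7^2 * 0.0453 = 0.3302 W

V=3.6277 V, P=9.795 W, Q=0.3302 W


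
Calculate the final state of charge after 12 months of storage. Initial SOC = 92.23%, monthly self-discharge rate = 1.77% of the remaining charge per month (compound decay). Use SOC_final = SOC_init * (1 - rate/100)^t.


Monthly retention factor = 1 - 1.77/100 = 0.9823
Over 12 months: factor^12 = 0.8071
SOC_final = 92.23 * 0.8071 = 74.44%

74.44%


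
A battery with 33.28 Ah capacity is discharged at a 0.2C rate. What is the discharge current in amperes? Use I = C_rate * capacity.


I = C_rate * capacity = 0.2 * 33.28 = 6.656 A

6.656 A


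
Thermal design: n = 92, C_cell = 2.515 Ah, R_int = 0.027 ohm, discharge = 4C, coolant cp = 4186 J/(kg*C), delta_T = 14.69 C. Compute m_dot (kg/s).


Step 1: I = 4 * 2.515 = 10.06 A
Step 2: Q_cell = I^2 * R = 10.06^2 * 0.027 = 2.7325 W
Step 3: Q_total = 92 * 2.7325 = 251.39 W
Step 4: m_dot = Q_total / (cp * dT) = 251.39 / (4186 * 14.69) = 0.004088 kg/s

0.004088 kg/s


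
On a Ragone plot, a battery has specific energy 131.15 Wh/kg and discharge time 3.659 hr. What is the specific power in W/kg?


P_specific = E / t = 131.15 / 3.659 = 35.84 W/kg

35.84 W/kg


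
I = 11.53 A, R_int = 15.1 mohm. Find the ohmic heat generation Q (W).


Convert: R = 15.1 mohm = 0.0151 ohm
Q = I^2 * R = 11.53^2 * 0.0151 = 2.007 W

2.007 W


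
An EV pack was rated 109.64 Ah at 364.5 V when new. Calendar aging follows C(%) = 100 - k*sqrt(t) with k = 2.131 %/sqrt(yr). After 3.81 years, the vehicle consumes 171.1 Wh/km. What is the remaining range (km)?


Step 1: capacity retention = 100 - 2.131 * sqrt(3.81) = 100 - 2.131 * 1.9519 = 95.841%
Step 2: C_now = 109.64 * 95.841/100 = 105.08 Ah
Step 3: E_pack = V * C_now = 364.5 * 105.08 = 38302 Wh
Step 4: range = E_pack / consumption = 38302 / 171.1 = 223.9 km

223.9 km


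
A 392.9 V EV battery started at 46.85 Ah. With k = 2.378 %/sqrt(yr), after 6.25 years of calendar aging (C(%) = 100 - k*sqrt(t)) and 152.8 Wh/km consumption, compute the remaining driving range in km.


Step 1: capacity retention = 100 - 2.378 * sqrt(6.25) = 100 - 2.378 * 2.5 = 94.055%
Step 2: C_now = 46.85 * 94.055/100 = 44.065 Ah
Step 3: E_pack = V * C_now = 392.9 * 44.065 = 17313 Wh
Step 4: range = E_pack / consumption = 17313 / 152.8 = 113.3 km

113.3 km


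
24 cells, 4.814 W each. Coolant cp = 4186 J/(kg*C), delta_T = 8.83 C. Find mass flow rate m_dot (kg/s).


Q_total = 24 * 4.814 = 115.54 W
m_dot = Q_total / (cp * dT) = 115.54 / (4186 * 8.83) = 0.003126 kg/s

0.003126 kg/s


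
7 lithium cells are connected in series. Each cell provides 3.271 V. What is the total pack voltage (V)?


With 7 cells in series at 3.271 V each, V_pack = 22.897 V

22.897 V


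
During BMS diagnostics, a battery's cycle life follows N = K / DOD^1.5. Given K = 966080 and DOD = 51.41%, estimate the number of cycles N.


DOD^1.5 = 368.61
N = K / DOD^1.5 = 966080 / 368.61 = 2621

2621 cycles


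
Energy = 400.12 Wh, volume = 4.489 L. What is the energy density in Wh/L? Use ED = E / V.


ED = E / V = 400.12 / 4.489 = 89.13 Wh/L

89.13 Wh/L


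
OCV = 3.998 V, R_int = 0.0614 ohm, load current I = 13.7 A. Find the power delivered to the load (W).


Step 1: V_terminal = OCV - I*R = 3.998 - 13.7 * 0.0614 = 3.1568 V
Step 2: P_out = V_terminal * I = 3.1568 * 13.7 = 43.25 W

43.25 W


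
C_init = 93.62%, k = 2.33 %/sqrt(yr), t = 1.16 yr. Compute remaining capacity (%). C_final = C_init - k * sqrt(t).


sqrt(t) = sqrt(1.16) = 1.077
C_final = 93.62 - 2.33 * 1.077 = 91.11%

91.11%


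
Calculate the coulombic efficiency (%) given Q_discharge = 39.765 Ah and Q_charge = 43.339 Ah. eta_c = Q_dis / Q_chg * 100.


eta_c = Q_dis / Q_chg * 100 = 39.765 / 43.339 * 100 = 91.75%

91.75%


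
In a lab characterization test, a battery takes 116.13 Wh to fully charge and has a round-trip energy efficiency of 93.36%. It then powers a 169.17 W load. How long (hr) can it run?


Step 1: E_discharge = eta/100 * E_charge = 93.36/100 * 116.13 = 108.42 Wh
Step 2: t = E_discharge / P = 108.42 / 169.17 = 0.6409 hr

0.6409 hr


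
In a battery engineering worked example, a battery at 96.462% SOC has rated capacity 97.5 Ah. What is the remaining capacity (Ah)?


remaining = SOC / 100 * total = 96.462 / 100 * 97.5 = 94.05 Ah

94.05 Ah


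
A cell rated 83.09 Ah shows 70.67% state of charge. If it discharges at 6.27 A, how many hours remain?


Step 1: remaining = SOC/100 * C_total = 70.67/100 * 83.09 = 58.72 Ah
Step 2: t = remaining / I = 58.72 / 6.27 = 9.365 hr

9.365 hr


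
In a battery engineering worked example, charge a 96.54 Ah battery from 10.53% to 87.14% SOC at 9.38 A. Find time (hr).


delta_Ah = 96.54 * (87.14 - 10.53) / 100 = 73.959 Ah
t = delta_Ah / I = 73.959 / 9.38 = 7.885 hr

7.885 hr


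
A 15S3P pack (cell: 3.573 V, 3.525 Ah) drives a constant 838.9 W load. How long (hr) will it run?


Step 1: E_pack = Ns * V_cell * Np * C_cell = 15 * 3.573 * 3 * 3.525 = 566.77 Wh
Step 2: t = E_pack / P = 566.77 / 838.9 = 0.6756 hr

0.6756 hr


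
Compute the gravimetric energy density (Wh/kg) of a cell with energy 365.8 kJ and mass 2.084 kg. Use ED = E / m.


Convert: E = 365.8 kJ = 101.61 Wh
ED = E / m = 101.61 / 2.084 = 48.76 Wh/kg

48.76 Wh/kg


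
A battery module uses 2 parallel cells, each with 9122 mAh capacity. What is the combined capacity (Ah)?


Convert: C_cell = 9122 mAh = 9.122 Ah
C_total = 2 * 9.122 = 18.244 Ah

18.244 Ah


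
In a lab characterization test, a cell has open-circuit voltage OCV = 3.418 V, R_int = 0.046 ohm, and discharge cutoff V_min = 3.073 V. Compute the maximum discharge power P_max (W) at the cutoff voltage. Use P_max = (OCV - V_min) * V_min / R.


dV = OCV - V_min = 0.345 V (so I_max = dV / R)
P_max = dV * V_min / R = 0.345 * 3.073 / 0.046 = 23.05 W

23.05 W


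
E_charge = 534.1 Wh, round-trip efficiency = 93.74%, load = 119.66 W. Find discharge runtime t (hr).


Step 1: E_discharge = eta/100 * E_charge = 93.74/100 * 534.1 = 500.67 Wh
Step 2: t = E_discharge / P = 500.67 / 119.66 = 4.184 hr

4.184 hr


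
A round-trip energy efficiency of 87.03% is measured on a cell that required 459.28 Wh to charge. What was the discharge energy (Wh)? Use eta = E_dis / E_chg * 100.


E_dis = eta/100 * E_chg = 87.03/100 * 459.28 = 399.7 Wh

399.7 Wh


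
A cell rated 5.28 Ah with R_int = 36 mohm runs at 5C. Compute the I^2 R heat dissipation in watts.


Convert: R = 36 mohm = 0.036 ohm
Step 1: I = C_rate * capacity = 5 * 5.28 = 26.4 A
Step 2: Q = I^2 * R = 26.4^2 * 0.036 = 696.96 * 0.036 = 25.09 W

25.09 W


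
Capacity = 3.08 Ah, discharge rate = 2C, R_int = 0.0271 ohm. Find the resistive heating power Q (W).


Step 1: I = C_rate * capacity = 2 * 3.08 = 6.16 A
Step 2: Q = I^2 * R = 6.16^2 * 0.0271 = 37.946 * 0.0271 = 1.028 W

1.028 W


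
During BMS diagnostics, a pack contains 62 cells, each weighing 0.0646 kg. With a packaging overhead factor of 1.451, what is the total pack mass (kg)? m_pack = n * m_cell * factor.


m_pack = n * m_cell * overhead = 62 * 0.0646 * 1.451 = 5.812 kg

5.812 kg


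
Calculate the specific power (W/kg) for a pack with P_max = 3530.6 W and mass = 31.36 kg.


SP = P / m = 3530.6 / 31.36 = 112.6 W/kg

112.6 W/kg


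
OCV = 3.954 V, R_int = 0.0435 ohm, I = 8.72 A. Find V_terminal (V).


IR drop = 8.72 * 0.0435 = 0.37932 V
V = 3.954 - 0.37932 = 3.575 V

3.575 V


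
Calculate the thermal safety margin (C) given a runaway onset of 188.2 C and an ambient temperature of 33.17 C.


Safety margin = 188.2 C - 33.17 C = 155.03 C

155.03 C


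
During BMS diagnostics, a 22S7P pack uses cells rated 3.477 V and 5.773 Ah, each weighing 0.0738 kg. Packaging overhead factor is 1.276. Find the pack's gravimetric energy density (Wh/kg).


Step 1: V_pack = 22 * 3.477 = 76.494 V
Step 2: C_pack = 7 * 5.773 = 40.411 Ah
Step 3: E_pack = V_pack * C_pack = 76.494 * 40.411 = 3091.2 Wh
Step 4: m_pack = 22 * 7 * 0.0738 * 1.276 = 14.502 kg
Step 5: ED = E_pack / m_pack = 3091.2 / 14.502 = 213.2 Wh/kg

213.2 Wh/kg


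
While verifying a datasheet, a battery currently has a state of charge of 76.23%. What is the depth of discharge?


DOD = 100 - SOC = 100 - 76.23 = 23.77%

23.77%


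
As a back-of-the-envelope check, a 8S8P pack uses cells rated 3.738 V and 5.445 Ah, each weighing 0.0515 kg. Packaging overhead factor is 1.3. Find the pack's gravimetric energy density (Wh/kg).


Step 1: V_pack = 8 * 3.738 = 29.904 V
Step 2: C_pack = 8 * 5.445 = 43.56 Ah
Step 3: E_pack = V_pack * C_pack = 29.904 * 43.56 = 1302.6 Wh
Step 4: m_pack = 8 * 8 * 0.0515 * 1.3 = 4.2848 kg
Step 5: ED = E_pack / m_pack = 1302.6 / 4.2848 = 304.0 Wh/kg

304.0 Wh/kg


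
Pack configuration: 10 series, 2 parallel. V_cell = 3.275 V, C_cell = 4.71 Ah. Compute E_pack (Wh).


E = Ns * Vcell * Np * Ccell = 10 * 3.275 * 2 * 4.71 = 308.5 Wh

308.5 Wh


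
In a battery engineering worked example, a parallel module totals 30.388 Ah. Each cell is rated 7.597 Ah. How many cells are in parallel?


n = C_total / C_cell = 30.388 / 7.597 = 4

4


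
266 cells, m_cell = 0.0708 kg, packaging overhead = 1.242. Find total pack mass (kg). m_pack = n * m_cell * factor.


m_pack = n * m_cell * overhead = 266 * 0.0708 * 1.242 = 23.39 kg

23.39 kg


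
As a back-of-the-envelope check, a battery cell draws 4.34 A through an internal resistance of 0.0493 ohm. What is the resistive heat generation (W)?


Q = I^2 * R = 4.34^2 * 0.0493 = 0.9286 W

0.9286 W


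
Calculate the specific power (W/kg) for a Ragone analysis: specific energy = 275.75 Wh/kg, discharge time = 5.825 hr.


P_specific = E / t = 275.75 / 5.825 = 47.34 W/kg

47.34 W/kg


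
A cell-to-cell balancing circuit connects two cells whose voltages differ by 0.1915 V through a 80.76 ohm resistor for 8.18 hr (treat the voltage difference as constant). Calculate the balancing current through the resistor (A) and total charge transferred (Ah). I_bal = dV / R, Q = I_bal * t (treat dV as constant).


First, Ohm's law: I_bal = 0.1915 V / 80.76 ohm = 0.0023712 A
Then Q = I * t = 0.0023712 A * 8.18 hr = 0.01940 Ah

I=0.0023712 A, Q=0.01940 Ah


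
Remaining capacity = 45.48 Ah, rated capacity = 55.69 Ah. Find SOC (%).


SOC = (remaining / total) * 100 = (45.48 / 55.69) * 100 = 81.67%

81.67%


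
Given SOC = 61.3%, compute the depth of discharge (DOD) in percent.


Complement of SOC: DOD = 100% - 61.3% = 38.7%

38.7%


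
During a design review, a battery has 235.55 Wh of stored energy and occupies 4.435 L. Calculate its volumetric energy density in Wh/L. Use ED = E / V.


ED = E / V = 235.55 / 4.435 = 53.11 Wh/L

53.11 Wh/L


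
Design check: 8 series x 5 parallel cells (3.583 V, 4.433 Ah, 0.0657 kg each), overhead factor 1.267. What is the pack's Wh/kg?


Step 1: V_pack = 8 * 3.583 = 28.664 V
Step 2: C_pack = 5 * 4.433 = 22.165 Ah
Step 3: E_pack = V_pack * C_pack = 28.664 * 22.165 = 635.34 Wh
Step 4: m_pack = 8 * 5 * 0.0657 * 1.267 = 3.3297 kg
Step 5: ED = E_pack / m_pack = 635.34 / 3.3297 = 190.8 Wh/kg

190.8 Wh/kg


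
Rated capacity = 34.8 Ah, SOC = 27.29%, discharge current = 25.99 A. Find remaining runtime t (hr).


Step 1: remaining = SOC/100 * C_total = 27.29/100 * 34.8 = 9.4969 Ah
Step 2: t = remaining / I = 9.4969 / 25.99 = 0.3654 hr

0.3654 hr


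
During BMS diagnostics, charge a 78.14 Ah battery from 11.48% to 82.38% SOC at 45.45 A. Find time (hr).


delta_Ah = 78.14 * (82.38 - 11.48) / 100 = 55.401 Ah
t = delta_Ah / I = 55.401 / 45.45 = 1.219 hr

1.219 hr


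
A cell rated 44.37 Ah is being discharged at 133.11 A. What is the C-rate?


C_rate = I / capacity = 133.11 / 44.37 = 3C

3C


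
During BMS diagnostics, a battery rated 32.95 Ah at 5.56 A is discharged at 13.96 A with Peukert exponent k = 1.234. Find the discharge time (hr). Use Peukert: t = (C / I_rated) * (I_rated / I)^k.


Step 1: t_rated = C / I_rated = 32.95 / 5.56 = 5.9263 hr
Step 2: ratio = 5.56 / 13.96 = 0.39828
Step 3: ratio^k = 0.39828^1.234 = 0.32109
Step 4: t = t_rated * ratio^k = 5.9263 * 0.32109 = 1.903 hr

1.903 hr


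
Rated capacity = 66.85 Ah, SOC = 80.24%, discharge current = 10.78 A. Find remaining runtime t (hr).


Step 1: remaining = SOC/100 * C_total = 80.24/100 * 66.85 = 53.64 Ah
Step 2: t = remaining / I = 53.64 / 10.78 = 4.976 hr

4.976 hr


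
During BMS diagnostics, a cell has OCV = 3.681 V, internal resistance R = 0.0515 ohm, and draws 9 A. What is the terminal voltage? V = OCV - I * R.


IR drop = 9 * 0.0515 = 0.4635 V
V = 3.681 - 0.4635 = 3.218 V

3.218 V


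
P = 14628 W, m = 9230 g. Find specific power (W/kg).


Convert: m = 9230 g = 9.23 kg
Specific power = 14628 W / 9.23 kg = 1585 W/kg

1585 W/kg


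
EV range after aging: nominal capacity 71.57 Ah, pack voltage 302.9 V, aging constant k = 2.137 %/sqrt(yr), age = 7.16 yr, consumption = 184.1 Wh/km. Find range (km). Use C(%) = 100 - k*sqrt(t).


Step 1: capacity retention = 100 - 2.137 * sqrt(7.16) = 100 - 2.137 * 2.6758 = 94.282%
Step 2: C_now = 71.57 * 94.282/100 = 67.478 Ah
Step 3: E_pack = V * C_now = 302.9 * 67.478 = 20439 Wh
Step 4: range = E_pack / consumption = 20439 / 184.1 = 111.0 km

111.0 km


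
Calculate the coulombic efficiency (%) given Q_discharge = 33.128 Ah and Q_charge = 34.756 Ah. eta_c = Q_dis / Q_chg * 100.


Coulombic efficiency = 33.128/34.756 * 100% = 95.32%

95.32%


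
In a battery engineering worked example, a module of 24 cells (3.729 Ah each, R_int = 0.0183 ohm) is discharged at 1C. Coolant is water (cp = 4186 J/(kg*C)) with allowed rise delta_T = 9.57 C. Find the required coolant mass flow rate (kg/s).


Step 1: I = 1 * 3.729 = 3.729 A
Step 2: Q_cell = I^2 * R = 3.729^2 * 0.0183 = 0.25447 W
Step 3: Q_total = 24 * 0.25447 = 6.1073 W
Step 4: m_dot = Q_total / (cp * dT) = 6.1073 / (4186 * 9.57) = 1.525e-04 kg/s

1.525e-04 kg/s


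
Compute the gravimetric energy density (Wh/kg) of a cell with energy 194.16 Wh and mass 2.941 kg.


Specific energy = 194.16 Wh / 2.941 kg = 66.02 Wh/kg

66.02 Wh/kg


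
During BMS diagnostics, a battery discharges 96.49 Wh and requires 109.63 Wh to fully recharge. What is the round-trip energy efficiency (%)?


Round-trip efficiency = 96.49/109.63 * 100% = 88.01%

88.01%


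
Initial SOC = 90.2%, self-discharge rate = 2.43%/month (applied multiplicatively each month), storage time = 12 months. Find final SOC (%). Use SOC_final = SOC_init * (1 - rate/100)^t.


decay = (1 - 2.43/100)^12 = 0.74438
SOC_final = 90.2 * 0.74438 = 67.14%

67.14%


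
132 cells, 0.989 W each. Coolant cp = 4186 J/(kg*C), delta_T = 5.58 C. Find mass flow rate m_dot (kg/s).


Step 1: Total heat Q = 132 * 0.989 W = 130.55 W
Step 2: denom = cp * dT = 4186 * 5.58 = 23358
Step 3: m_dot = 130.55 / 23358 = 0.005589 kg/s

0.005589 kg/s


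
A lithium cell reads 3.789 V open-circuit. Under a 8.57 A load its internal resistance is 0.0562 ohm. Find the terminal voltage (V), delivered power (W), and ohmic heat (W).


Step 1: V_terminal = OCV - I*R = 3.789 - 8.57 * 0.0562 = 3.3074 V
Step 2: P_out = V_terminal * I = 3.3074 * 8.57 = 28.34 W
Step 3: Q = I^2 * R = 8.57^2 * 0.0562 = 4.128 W

V=3.3074 V, P=28.34 W, Q=4.128 W


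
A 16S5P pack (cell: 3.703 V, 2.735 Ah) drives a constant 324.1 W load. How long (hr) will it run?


Step 1: E_pack = Ns * V_cell * Np * C_cell = 16 * 3.703 * 5 * 2.735 = 810.22 Wh
Step 2: t = E_pack / P = 810.22 / 324.1 = 2.500 hr

2.500 hr


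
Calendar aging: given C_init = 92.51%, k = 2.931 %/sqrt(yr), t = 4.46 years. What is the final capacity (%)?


Step 1: sqrt(4.46 yr) = 2.1119
Step 2: drop = 2.931 * 2.1119 = 6.19
Step 3: C_final = 92.51 - 6.19 = 86.32%

86.32%


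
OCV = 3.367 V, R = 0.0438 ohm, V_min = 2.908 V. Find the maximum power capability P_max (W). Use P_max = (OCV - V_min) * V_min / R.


P_max = (OCV - V_min) * V_min / R = (3.367 - 2.908) * 2.908 / 0.0438 = 0.459 * 2.908 / 0.0438 = 30.47 W

30.47 W


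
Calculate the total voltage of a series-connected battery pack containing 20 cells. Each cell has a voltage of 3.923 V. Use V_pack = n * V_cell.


With 20 cells in series at 3.923 V each, V_pack = 78.46 V

78.46 V


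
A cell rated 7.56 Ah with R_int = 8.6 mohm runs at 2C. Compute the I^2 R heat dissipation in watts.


Convert: R = 8.6 mohm = 0.0086 ohm
Step 1: I = C_rate * capacity = 2 * 7.56 = 15.12 A
Step 2: Q = I^2 * R = 15.12^2 * 0.0086 = 228.61 * 0.0086 = 1.966 W

1.966 W


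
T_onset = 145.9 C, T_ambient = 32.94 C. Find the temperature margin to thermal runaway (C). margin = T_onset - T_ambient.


margin = T_onset - T_ambient = 145.9 - 32.94 = 112.96 C

112.96 C


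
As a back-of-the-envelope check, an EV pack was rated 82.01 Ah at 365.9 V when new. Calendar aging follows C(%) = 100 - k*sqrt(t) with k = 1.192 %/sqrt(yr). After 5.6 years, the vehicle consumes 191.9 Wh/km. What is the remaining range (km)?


Step 1: capacity retention = 100 - 1.192 * sqrt(5.6) = 100 - 1.192 * 2.3664 = 97.179%
Step 2: C_now = 82.01 * 97.179/100 = 79.696 Ah
Step 3: E_pack = V * C_now = 365.9 * 79.696 = 29161 Wh
Step 4: range = E_pack / consumption = 29161 / 191.9 = 152.0 km

152.0 km


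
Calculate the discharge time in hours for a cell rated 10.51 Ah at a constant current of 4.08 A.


Runtime = 10.51 Ah / 4.08 A = 2.576 hr

2.576 hr


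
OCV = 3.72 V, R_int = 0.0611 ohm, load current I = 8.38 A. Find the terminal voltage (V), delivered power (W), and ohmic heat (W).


Step 1: V_terminal = OCV - I*R = 3.72 - 8.38 * 0.0611 = 3.208 V
Step 2: P_out = V_terminal * I = 3.208 * 8.38 = 26.88 W
Step 3: Q = I^2 * R = 8.38^2 * 0.0611 = 4.291 W

V=3.208 V, P=26.88 W, Q=4.291 W


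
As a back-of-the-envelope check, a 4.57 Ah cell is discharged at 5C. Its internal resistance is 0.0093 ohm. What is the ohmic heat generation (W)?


Step 1: I = C_rate * capacity = 5 * 4.57 = 22.85 A
Step 2: Q = I^2 * R = 22.85^2 * 0.0093 = 522.12 * 0.0093 = 4.856 W

4.856 W


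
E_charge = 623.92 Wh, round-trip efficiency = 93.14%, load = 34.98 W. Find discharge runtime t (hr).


Step 1: E_discharge = eta/100 * E_charge = 93.14/100 * 623.92 = 581.12 Wh
Step 2: t = E_discharge / P = 581.12 / 34.98 = 16.61 hr

16.61 hr


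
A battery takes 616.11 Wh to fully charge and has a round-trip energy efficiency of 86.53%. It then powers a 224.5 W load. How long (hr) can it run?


Step 1: E_discharge = eta/100 * E_charge = 86.53/100 * 616.11 = 533.12 Wh
Step 2: t = E_discharge / P = 533.12 / 224.5 = 2.375 hr

2.375 hr


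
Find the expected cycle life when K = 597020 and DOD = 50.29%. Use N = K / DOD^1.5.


Step 1: DOD^1.5 = 50.29^1.5 = 356.63
Step 2: N = 597020 / 356.63 = 1674 cycles

1674 cycles


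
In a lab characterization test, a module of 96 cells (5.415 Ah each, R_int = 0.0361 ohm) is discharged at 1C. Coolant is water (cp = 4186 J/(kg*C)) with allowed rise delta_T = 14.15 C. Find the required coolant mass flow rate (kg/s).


Step 1: I = 1 * 5.415 = 5.415 A
Step 2: Q_cell = I^2 * R = 5.415^2 * 0.0361 = 1.0585 W
Step 3: Q_total = 96 * 1.0585 = 101.62 W
Step 4: m_dot = Q_total / (cp * dT) = 101.62 / (4186 * 14.15) = 0.001716 kg/s

0.001716 kg/s


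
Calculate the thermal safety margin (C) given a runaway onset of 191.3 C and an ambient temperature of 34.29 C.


Safety margin = 191.3 C - 34.29 C = 157.01 C

157.01 C


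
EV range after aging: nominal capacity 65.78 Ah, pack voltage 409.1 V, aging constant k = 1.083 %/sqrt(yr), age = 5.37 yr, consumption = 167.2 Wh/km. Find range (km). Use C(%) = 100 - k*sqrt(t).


Step 1: capacity retention = 100 - 1.083 * sqrt(5.37) = 100 - 1.083 * 2.3173 = 97.49%
Step 2: C_now = 65.78 * 97.49/100 = 64.129 Ah
Step 3: E_pack = V * C_now = 409.1 * 64.129 = 26235 Wh
Step 4: range = E_pack / consumption = 26235 / 167.2 = 156.9 km

156.9 km


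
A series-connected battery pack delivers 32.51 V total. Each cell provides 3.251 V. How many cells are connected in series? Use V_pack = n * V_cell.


Rearranging: n = V_pack / V_cell = 32.51 / 3.251 = 10 cells

10


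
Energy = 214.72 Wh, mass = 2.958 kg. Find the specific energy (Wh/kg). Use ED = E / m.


Specific energy = 214.72 Wh / 2.958 kg = 72.59 Wh/kg

72.59 Wh/kg


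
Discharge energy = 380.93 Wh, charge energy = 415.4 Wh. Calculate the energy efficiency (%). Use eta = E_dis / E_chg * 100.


eta_e = E_dis / E_chg * 100 = 380.93 / 415.4 * 100 = 91.70%

91.70%


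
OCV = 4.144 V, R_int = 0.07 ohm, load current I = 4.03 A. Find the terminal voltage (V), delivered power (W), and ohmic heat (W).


Step 1: V_terminal = OCV - I*R = 4.144 - 4.03 * 0.07 = 3.8619 V
Step 2: P_out = V_terminal * I = 3.8619 * 4.03 = 15.56 W
Step 3: Q = I^2 * R = 4.03^2 * 0.07 = 1.137 W

V=3.8619 V, P=15.56 W, Q=1.137 W


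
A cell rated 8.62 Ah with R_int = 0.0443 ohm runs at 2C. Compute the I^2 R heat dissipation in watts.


Step 1: I = C_rate * capacity = 2 * 8.62 = 17.24 A
Step 2: Q = I^2 * R = 17.24^2 * 0.0443 = 297.22 * 0.0443 = 13.17 W

13.17 W


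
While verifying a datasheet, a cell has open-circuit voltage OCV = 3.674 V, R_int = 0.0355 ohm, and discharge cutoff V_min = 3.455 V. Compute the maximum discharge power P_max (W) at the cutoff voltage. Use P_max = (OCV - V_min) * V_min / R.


P_max = (OCV - V_min) * V_min / R = (3.674 - 3.455) * 3.455 / 0.0355 = 0.219 * 3.455 / 0.0355 = 21.31 W

21.31 W


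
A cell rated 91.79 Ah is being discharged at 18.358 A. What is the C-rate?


C_rate = I / capacity = 18.358 / 91.79 = 0.2C

0.2C


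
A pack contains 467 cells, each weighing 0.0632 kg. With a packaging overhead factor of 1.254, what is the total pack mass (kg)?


m_pack = n * m_cell * overhead = 467 * 0.0632 * 1.254 = 37.01 kg

37.01 kg


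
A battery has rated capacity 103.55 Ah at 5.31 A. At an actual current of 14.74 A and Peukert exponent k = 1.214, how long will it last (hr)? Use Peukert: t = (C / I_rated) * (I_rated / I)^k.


t_rated = C / I_rated = 103.55 / 5.31 = 19.501 hr
(I_rated/I)^k = (0.36024)^1.214 = 0.28954
t = t_rated * (I_rated/I)^k = 19.501 * 0.28954 = 5.646 hr

5.646 hr


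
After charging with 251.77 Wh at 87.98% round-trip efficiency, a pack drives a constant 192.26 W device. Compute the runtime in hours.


Step 1: E_discharge = eta/100 * E_charge = 87.98/100 * 251.77 = 221.51 Wh
Step 2: t = E_discharge / P = 221.51 / 192.26 = 1.152 hr

1.152 hr


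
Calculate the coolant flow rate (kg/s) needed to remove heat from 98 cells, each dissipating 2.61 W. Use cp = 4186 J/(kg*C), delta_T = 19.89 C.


Q_total = 98 * 2.61 = 255.78 W
m_dot = Q_total / (cp * dT) = 255.78 / (4186 * 19.89) = 0.003072 kg/s

0.003072 kg/s


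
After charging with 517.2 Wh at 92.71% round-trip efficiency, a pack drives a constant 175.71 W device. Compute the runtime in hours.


Step 1: E_discharge = eta/100 * E_charge = 92.71/100 * 517.2 = 479.5 Wh
Step 2: t = E_discharge / P = 479.5 / 175.71 = 2.729 hr

2.729 hr


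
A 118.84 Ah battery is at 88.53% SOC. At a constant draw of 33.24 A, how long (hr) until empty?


Step 1: remaining = SOC/100 * C_total = 88.53/100 * 118.84 = 105.21 Ah
Step 2: t = remaining / I = 105.21 / 33.24 = 3.165 hr

3.165 hr


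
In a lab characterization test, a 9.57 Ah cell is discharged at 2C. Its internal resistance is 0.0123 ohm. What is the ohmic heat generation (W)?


Step 1: I = C_rate * capacity = 2 * 9.57 = 19.14 A
Step 2: Q = I^2 * R = 19.14^2 * 0.0123 = 366.34 * 0.0123 = 4.506 W

4.506 W


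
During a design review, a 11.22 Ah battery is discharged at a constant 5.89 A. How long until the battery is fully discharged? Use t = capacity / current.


t = capacity / current = 11.22 / 5.89 = 1.905 hr

1.905 hr


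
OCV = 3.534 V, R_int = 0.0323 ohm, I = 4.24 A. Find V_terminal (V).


V = OCV - I*R = 3.534 - 4.24 * 0.0323 = 3.397 V

3.397 V


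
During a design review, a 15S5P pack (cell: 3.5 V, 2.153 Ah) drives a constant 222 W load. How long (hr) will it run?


Step 1: E_pack = Ns * V_cell * Np * C_cell = 15 * 3.5 * 5 * 2.153 = 565.16 Wh
Step 2: t = E_pack / P = 565.16 / 222 = 2.546 hr

2.546 hr


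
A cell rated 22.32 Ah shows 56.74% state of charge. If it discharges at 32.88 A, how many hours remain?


Step 1: remaining = SOC/100 * C_total = 56.74/100 * 22.32 = 12.664 Ah
Step 2: t = remaining / I = 12.664 / 32.88 = 0.3852 hr

0.3852 hr


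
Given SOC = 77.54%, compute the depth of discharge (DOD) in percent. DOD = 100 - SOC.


DOD = 100 - SOC = 100 - 77.54 = 22.46%

22.46%


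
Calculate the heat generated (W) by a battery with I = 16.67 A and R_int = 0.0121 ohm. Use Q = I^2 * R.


I^2 = 277.89
Q = 277.89 * 0.0121 = 3.362 W

3.362 W


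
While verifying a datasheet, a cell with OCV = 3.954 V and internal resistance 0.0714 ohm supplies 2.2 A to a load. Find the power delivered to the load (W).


Step 1: V_terminal = OCV - I*R = 3.954 - 2.2 * 0.0714 = 3.7969 V
Step 2: P_out = V_terminal * I = 3.7969 * 2.2 = 8.353 W

8.353 W


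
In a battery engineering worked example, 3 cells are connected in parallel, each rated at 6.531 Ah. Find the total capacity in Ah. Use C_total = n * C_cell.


C_total = 3 * 6.531 = 19.593 Ah

19.593 Ah


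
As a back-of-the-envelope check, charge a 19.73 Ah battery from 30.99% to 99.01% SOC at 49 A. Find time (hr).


delta_Ah = 19.73 * (99.01 - 30.99) / 100 = 13.42 Ah
t = delta_Ah / I = 13.42 / 49 = 0.2739 hr

0.2739 hr


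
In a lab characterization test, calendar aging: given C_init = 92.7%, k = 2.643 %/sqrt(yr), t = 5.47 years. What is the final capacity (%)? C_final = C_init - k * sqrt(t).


sqrt(t) = sqrt(5.47) = 2.3388
C_final = 92.7 - 2.643 * 2.3388 = 86.52%

86.52%


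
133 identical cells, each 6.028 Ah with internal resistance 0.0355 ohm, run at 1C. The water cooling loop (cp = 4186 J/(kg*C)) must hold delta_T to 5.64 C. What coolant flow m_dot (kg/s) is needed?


Step 1: I = 1 * 6.028 = 6.028 A
Step 2: Q_cell = I^2 * R = 6.028^2 * 0.0355 = 1.29 W
Step 3: Q_total = 133 * 1.29 = 171.57 W
Step 4: m_dot = Q_total / (cp * dT) = 171.57 / (4186 * 5.64) = 0.007267 kg/s

0.007267 kg/s


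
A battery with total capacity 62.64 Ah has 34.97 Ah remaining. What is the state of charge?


SOC% = 34.97 / 62.64 * 100 = 55.83%

55.83%


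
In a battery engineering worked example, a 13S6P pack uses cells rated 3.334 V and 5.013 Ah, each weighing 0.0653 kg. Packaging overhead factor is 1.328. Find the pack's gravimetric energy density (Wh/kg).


Step 1: V_pack = 13 * 3.334 = 43.342 V
Step 2: C_pack = 6 * 5.013 = 30.078 Ah
Step 3: E_pack = V_pack * C_pack = 43.342 * 30.078 = 1303.6 Wh
Step 4: m_pack = 13 * 6 * 0.0653 * 1.328 = 6.764 kg
Step 5: ED = E_pack / m_pack = 1303.6 / 6.764 = 192.7 Wh/kg

192.7 Wh/kg


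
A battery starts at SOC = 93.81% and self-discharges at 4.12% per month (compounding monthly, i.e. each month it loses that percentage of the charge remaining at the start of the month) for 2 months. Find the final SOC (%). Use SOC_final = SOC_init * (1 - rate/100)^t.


Monthly retention factor = 1 - 4.12/100 = 0.9588
Over 2 months: factor^2 = 0.9193
SOC_final = 93.81 * 0.9193 = 86.24%

86.24%


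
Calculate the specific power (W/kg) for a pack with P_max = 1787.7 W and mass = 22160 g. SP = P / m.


Convert: m = 22160 g = 22.16 kg
Specific power = 1787.7 W / 22.16 kg = 80.67 W/kg

80.67 W/kg


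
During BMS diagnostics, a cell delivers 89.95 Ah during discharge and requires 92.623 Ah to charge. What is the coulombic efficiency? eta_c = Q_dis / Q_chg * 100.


Coulombic efficiency = 89.95/92.623 * 100% = 97.11%

97.11%


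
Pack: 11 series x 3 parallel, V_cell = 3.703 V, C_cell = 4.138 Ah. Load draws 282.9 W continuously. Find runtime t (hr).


Step 1: E_pack = Ns * V_cell * Np * C_cell = 11 * 3.703 * 3 * 4.138 = 505.66 Wh
Step 2: t = E_pack / P = 505.66 / 282.9 = 1.787 hr

1.787 hr


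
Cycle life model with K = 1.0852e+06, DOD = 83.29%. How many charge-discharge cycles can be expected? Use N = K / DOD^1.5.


Step 1: DOD^1.5 = 83.29^1.5 = 760.13
Step 2: N = 1.0852e+06 / 760.13 = 1428 cycles

1428 cycles


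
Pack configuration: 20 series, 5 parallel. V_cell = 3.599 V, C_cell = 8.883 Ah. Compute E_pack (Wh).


E = Ns * Vcell * Np * Ccell = 20 * 3.599 * 5 * 8.883 = 3197 Wh

3197 Wh


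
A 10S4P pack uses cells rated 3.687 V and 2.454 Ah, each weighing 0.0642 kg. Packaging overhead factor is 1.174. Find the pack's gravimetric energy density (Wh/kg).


Step 1: V_pack = 10 * 3.687 = 36.87 V
Step 2: C_pack = 4 * 2.454 = 9.816 Ah
Step 3: E_pack = V_pack * C_pack = 36.87 * 9.816 = 361.92 Wh
Step 4: m_pack = 10 * 4 * 0.0642 * 1.174 = 3.0148 kg
Step 5: ED = E_pack / m_pack = 361.92 / 3.0148 = 120.0 Wh/kg

120.0 Wh/kg


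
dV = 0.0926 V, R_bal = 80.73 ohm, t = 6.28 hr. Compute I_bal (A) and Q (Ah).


First, Ohm's law: I_bal = 0.0926 V / 80.73 ohm = 0.001147 A
Then Q = I * t = 0.001147 A * 6.28 hr = 0.007203 Ah

I=0.001147 A, Q=0.007203 Ah


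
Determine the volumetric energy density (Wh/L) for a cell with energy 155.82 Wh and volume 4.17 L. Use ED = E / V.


Volumetric ED = 155.82 Wh / 4.17 L = 37.37 Wh/L

37.37 Wh/L


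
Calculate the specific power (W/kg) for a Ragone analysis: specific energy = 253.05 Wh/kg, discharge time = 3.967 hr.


P_specific = E / t = 253.05 / 3.967 = 63.79 W/kg

63.79 W/kg


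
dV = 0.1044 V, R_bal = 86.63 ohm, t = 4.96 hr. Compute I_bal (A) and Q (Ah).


I_bal = dV / R = 0.1044 / 86.63 = 0.0012051 A
Q = I_bal * t = 0.0012051 * 4.96 = 0.005977 Ah

I=0.0012051 A, Q=0.005977 Ah


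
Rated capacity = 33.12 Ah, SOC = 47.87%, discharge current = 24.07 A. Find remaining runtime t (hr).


Step 1: remaining = SOC/100 * C_total = 47.87/100 * 33.12 = 15.855 Ah
Step 2: t = remaining / I = 15.855 / 24.07 = 0.6587 hr

0.6587 hr


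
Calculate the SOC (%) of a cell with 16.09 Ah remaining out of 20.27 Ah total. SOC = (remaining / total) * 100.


SOC = (remaining / total) * 100 = (16.09 / 20.27) * 100 = 79.38%

79.38%


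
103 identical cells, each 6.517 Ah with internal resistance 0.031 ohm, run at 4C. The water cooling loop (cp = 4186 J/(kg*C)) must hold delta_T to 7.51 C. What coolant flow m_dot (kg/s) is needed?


Step 1: I = 4 * 6.517 = 26.068 A
Step 2: Q_cell = I^2 * R = 26.068^2 * 0.031 = 21.066 W
Step 3: Q_total = 103 * 21.066 = 2169.8 W
Step 4: m_dot = Q_total / (cp * dT) = 2169.8 / (4186 * 7.51) = 0.06902 kg/s

0.06902 kg/s


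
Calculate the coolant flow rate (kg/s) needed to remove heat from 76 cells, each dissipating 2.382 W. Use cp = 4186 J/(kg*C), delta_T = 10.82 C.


Step 1: Total heat Q = 76 * 2.382 W = 181.03 W
Step 2: denom = cp * dT = 4186 * 10.82 = 45293
Step 3: m_dot = 181.03 / 45293 = 0.003997 kg/s

0.003997 kg/s


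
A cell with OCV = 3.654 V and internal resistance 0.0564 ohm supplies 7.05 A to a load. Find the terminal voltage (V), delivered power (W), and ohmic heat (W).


Step 1: V_terminal = OCV - I*R = 3.654 - 7.05 * 0.0564 = 3.2564 V
Step 2: P_out = V_terminal * I = 3.2564 * 7.05 = 22.96 W
Step 3: Q = I^2 * R = 7.05^2 * 0.0564 = 2.803 W

V=3.2564 V, P=22.96 W, Q=2.803 W


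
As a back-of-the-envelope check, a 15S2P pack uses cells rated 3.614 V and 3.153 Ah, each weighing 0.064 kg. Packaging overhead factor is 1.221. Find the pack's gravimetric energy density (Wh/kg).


Step 1: V_pack = 15 * 3.614 = 54.21 V
Step 2: C_pack = 2 * 3.153 = 6.306 Ah
Step 3: E_pack = V_pack * C_pack = 54.21 * 6.306 = 341.85 Wh
Step 4: m_pack = 15 * 2 * 0.064 * 1.221 = 2.3443 kg
Step 5: ED = E_pack / m_pack = 341.85 / 2.3443 = 145.8 Wh/kg

145.8 Wh/kg


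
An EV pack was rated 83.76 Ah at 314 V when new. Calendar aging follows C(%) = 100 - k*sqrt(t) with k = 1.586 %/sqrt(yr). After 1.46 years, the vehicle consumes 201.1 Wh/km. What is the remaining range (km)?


Step 1: capacity retention = 100 - 1.586 * sqrt(1.46) = 100 - 1.586 * 1.2083 = 98.084%
Step 2: C_now = 83.76 * 98.084/100 = 82.155 Ah
Step 3: E_pack = V * C_now = 314 * 82.155 = 25797 Wh
Step 4: range = E_pack / consumption = 25797 / 201.1 = 128.3 km

128.3 km
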